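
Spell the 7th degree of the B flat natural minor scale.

Ab

Degree 7 takes the letter 6 steps above B, which is A.
In natural minor, degree 7 sits 10 semitones above the tonic. Bb + 10 semitones is pitch class 8, spelled on A as Ab.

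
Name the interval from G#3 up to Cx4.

augmented fourth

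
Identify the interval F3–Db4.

minor sixth

The letter names run F→D, a span of 5 letter steps, so the interval is some kind of sixth.
F to Db is 8 semitones. A major sixth is 9, so 8 makes it minor.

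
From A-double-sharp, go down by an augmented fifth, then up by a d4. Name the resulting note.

G

An augmented fifth down from A## is D# (letter D, 8 semitones down).
A diminished fourth up from D# is G (letter G, 4 semitones up).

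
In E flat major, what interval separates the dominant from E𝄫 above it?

diminished fourth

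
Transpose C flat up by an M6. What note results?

Ab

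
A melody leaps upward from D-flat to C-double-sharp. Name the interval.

The letter names run D→C, a span of 6 letter steps, so the interval is some kind of seventh.
Db to C## is 13 semitones. A major seventh is 11, so 13 makes it doubly augmented.

doubly augmented seventh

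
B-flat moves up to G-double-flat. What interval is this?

diminished sixth

Counting letters B–C–D–E–F–G gives a sixth.
Bb→Gbb = 7 semitones, 2 narrower than the major sixth (9), so diminished.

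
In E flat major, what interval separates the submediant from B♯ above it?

augmented seventh

The submediant of Eb major is C.
C up to B#: letters C→B make it a seventh; 12 semitones makes it augmented.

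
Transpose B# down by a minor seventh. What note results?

A seventh below B lands on the letter C.
A minor seventh spans 10 semitones, so B# moves to pitch class 2. On the letter C that is C##.

C##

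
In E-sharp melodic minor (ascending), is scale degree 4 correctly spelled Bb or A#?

A#

Each scale degree takes a distinct letter name. Degree 4 of a scale on E must use the letter A.
A# and Bb are enharmonically the same pitch, but only A# uses the letter A, so it is the correct spelling here.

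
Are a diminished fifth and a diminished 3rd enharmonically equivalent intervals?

A diminished fifth spans 6 semitones; a diminished third spans 2.
The spans differ, so they are not enharmonic equivalents.

No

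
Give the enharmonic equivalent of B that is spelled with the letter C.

Cb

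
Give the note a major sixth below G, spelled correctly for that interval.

G down a major sixth is Bb, so the target letter is B.
From G, a major sixth is 9 semitones down: Bb.

Bb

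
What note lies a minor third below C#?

A#

A third below C lands on the letter A.
A minor third spans 3 semitones, so C# moves to pitch class 10. On the letter A that is A#.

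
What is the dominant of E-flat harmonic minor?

Bb

Degree 5 takes the letter 4 steps above E, which is B.
In harmonic minor, degree 5 sits 7 semitones above the tonic. Eb + 7 semitones is pitch class 10, spelled on B as Bb.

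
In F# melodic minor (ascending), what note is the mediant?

Degree 3 takes the letter 2 steps above F, which is A.
In melodic minor (ascending), degree 3 sits 3 semitones above the tonic. F# + 3 semitones is pitch class 9, spelled on A as A.

A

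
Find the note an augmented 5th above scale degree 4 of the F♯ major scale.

F##

Scale degree 4 of F# major is B.
An augmented fifth (8 semitones) above B lands on the letter F, giving F##.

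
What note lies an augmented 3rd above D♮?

F##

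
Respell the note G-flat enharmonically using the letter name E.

E##

Plain E sits 2 semitones below Gb, so on the letter E the same pitch needs a double sharp: E##.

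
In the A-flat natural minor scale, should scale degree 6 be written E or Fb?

Fb

Each scale degree takes a distinct letter name. Degree 6 of a scale on A must use the letter F.
Fb and E are enharmonically the same pitch, but only Fb uses the letter F, so it is the correct spelling here.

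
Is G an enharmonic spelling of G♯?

Two spellings are enharmonically equivalent only if they share a pitch class.
Here G → 7, G# → 8; 7 ≠ 8, so they are not.

No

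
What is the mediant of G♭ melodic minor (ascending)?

Degree 3 takes the letter 2 steps above G, which is B.
In melodic minor (ascending), degree 3 sits 3 semitones above the tonic. Gb + 3 semitones is pitch class 9, spelled on B as Bbb.

Bbb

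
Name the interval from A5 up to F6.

Counting letters A–B–C–D–E–F gives a sixth.
A→F = 8 semitones, 1 narrower than the major sixth (9), so minor.

minor sixth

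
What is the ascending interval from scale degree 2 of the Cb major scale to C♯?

augmented seventh

Scale degree 2 of Cb major is Db.
Db up to C#: letters D→C make it a seventh; 12 semitones makes it augmented.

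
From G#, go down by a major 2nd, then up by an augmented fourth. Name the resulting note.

B#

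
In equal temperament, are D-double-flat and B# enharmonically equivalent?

Dbb is pitch class 0; B# is pitch class 0.
All spellings map to pitch class 0, so they are enharmonically equivalent.

Yes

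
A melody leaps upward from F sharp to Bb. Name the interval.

Counting letters F–G–A–B gives a fourth.
F#→Bb = 4 semitones, 1 narrower than the perfect fourth (5), so diminished.

diminished fourth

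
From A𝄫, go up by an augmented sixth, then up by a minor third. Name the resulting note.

Ab

An augmented sixth up from Abb is F (letter F, 10 semitones up).
A minor third up from F is Ab (letter A, 3 semitones up).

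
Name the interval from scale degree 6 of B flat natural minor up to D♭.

perfect fifth

Scale degree 6 of Bb natural minor is Gb.
Gb up to Db: letters G→D make it a fifth; 7 semitones makes it perfect.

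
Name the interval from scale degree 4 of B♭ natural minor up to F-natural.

major second

Scale degree 4 of Bb natural minor is Eb.
Eb up to F: letters E→F make it a second; 2 semitones makes it major.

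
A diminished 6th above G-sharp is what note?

Eb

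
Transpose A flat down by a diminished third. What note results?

A down a major third is F, so the target letter is F.
From Ab, a diminished third is 2 semitones down: F#.

F#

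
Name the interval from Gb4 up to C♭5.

Counting letters G–A–B–C gives a fourth.
Gb→Cb = 5 semitones, exactly the perfect fourth.

perfect fourth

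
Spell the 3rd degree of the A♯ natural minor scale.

The A# natural minor scale runs A# B# C# D# E# F# G#.
Degree 3 is C#.

C#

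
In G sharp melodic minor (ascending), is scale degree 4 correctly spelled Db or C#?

C#

Each scale degree takes a distinct letter name. Degree 4 of a scale on G must use the letter C.
C# and Db are enharmonically the same pitch, but only C# uses the letter C, so it is the correct spelling here.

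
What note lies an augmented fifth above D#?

A##

D up a perfect fifth is A, so the target letter is A.
From D#, an augmented fifth is 8 semitones up: A##.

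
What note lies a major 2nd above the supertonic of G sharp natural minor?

B#

The supertonic of G# natural minor is A#.
A major second (2 semitones) above A# lands on the letter B, giving B#.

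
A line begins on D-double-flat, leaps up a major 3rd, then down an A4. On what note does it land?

Cbb

A major third up from Dbb is Fb (letter F, 4 semitones up).
An augmented fourth down from Fb is Cbb (letter C, 6 semitones down).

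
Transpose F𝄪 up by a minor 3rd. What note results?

A#

A third above F lands on the letter A.
A minor third spans 3 semitones, so F## moves to pitch class 10. On the letter A that is A#.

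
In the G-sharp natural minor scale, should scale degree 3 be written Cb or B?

Each scale degree takes a distinct letter name. Degree 3 of a scale on G must use the letter B.
B and Cb are enharmonically the same pitch, but only B uses the letter B, so it is the correct spelling here.

B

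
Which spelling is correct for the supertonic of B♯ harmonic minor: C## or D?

Each scale degree takes a distinct letter name. Degree 2 of a scale on B must use the letter C.
C## and D are enharmonically the same pitch, but only C## uses the letter C, so it is the correct spelling here.

C##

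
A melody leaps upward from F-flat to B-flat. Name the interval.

Counting letters F–G–A–B gives a fourth.
Fb→Bb = 6 semitones, 1 wider than the perfect fourth (5), so augmented.

augmented fourth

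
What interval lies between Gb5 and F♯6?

augmented seventh

The letter names run G→F, a span of 6 letter steps, so the interval is some kind of seventh.
Gb to F# is 12 semitones. A major seventh is 11, so 12 makes it augmented.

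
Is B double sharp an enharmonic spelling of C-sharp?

Yes

B## = pitch class 1 and C# = pitch class 1 — the same pitch class, so they are enharmonic equivalents.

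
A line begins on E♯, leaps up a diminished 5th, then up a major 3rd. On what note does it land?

D#

A diminished fifth up from E# is B (letter B, 6 semitones up).
A major third up from B is D# (letter D, 4 semitones up).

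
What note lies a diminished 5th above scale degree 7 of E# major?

A#

Scale degree 7 of E# major is D##.
A diminished fifth (6 semitones) above D## lands on the letter A, giving A#.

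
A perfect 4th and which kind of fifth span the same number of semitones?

doubly diminished

A perfect fourth spans 5 semitones.
A fifth spanning 5 semitones is doubly diminished (the perfect fifth is 7).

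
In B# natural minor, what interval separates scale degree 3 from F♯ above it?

minor third

Scale degree 3 of B# natural minor is D#.
D# up to F#: letters D→F make it a third; 3 semitones makes it minor.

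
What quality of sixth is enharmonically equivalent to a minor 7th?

augmented

A minor seventh spans 10 semitones.
A sixth spanning 10 semitones is augmented (the major sixth is 9).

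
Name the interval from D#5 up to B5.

Counting letters D–E–F–G–A–B gives a sixth.
D#→B = 8 semitones, 1 narrower than the major sixth (9), so minor.

minor sixth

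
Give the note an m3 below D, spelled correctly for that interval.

B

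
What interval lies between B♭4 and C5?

major second

Counting letters B–C gives a second.
Bb→C = 2 semitones, exactly the major second.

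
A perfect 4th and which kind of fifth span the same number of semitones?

doubly diminished

A perfect fourth spans 5 semitones.
A fifth spanning 5 semitones is doubly diminished (the perfect fifth is 7).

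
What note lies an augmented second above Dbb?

Eb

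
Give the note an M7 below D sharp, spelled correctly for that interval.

E

A seventh below D lands on the letter E.
A major seventh spans 11 semitones, so D# moves to pitch class 4. On the letter E that is E.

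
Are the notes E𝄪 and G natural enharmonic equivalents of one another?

E## is pitch class 6; G is pitch class 7.
The pitch classes differ (6 vs. 7), so they are not enharmonic equivalents.

No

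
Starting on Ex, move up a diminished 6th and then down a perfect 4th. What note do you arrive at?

G#

A diminished sixth up from E## is C# (letter C, 7 semitones up).
A perfect fourth down from C# is G# (letter G, 5 semitones down).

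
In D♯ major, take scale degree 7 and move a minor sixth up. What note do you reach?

Scale degree 7 of D# major is C##.
A minor sixth (8 semitones) above C## lands on the letter A, giving A#.

A#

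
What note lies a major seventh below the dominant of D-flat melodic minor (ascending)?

The dominant of Db melodic minor (ascending) is Ab.
A major seventh (11 semitones) below Ab lands on the letter B, giving Bbb.

Bbb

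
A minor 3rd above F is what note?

F up a major third is A, so the target letter is A.
From F, a minor third is 3 semitones up: Ab.

Ab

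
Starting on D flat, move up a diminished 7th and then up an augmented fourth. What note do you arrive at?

A diminished seventh up from Db is Cbb (letter C, 9 semitones up).
An augmented fourth up from Cbb is Fb (letter F, 6 semitones up).

Fb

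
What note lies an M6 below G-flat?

Bbb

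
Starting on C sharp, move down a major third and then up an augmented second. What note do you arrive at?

A major third down from C# is A (letter A, 4 semitones down).
An augmented second up from A is B# (letter B, 3 semitones up).

B#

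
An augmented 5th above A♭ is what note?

A fifth above A lands on the letter E.
An augmented fifth spans 8 semitones, so Ab moves to pitch class 4. On the letter E that is E.

E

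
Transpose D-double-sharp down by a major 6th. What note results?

F##

D down a major sixth is F, so the target letter is F.
From D##, a major sixth is 9 semitones down: F##.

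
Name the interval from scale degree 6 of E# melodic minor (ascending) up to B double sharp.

major seventh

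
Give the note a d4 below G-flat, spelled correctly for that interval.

A fourth below G lands on the letter D.
A diminished fourth spans 4 semitones, so Gb moves to pitch class 2. On the letter D that is D.

D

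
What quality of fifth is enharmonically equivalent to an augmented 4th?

diminished

An augmented fourth spans 6 semitones.
A fifth spanning 6 semitones is diminished (the perfect fifth is 7).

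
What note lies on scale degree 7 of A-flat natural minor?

Gb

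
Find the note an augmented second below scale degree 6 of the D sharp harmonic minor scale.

Scale degree 6 of D# harmonic minor is B.
An augmented second (3 semitones) below B lands on the letter A, giving Ab.

Ab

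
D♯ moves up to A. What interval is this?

diminished fifth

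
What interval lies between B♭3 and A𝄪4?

doubly augmented seventh

Counting letters B–C–D–E–F–G–A gives a seventh.
Bb→A## = 13 semitones, 2 wider than the major seventh (11), so doubly augmented.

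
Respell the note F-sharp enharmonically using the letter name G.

Plain G sits 1 semitone above F#, so on the letter G the same pitch needs a flat: Gb.

Gb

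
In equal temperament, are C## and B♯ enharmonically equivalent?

C## is pitch class 2; B# is pitch class 0.
The pitch classes differ (2 vs. 0), so they are not enharmonic equivalents.

No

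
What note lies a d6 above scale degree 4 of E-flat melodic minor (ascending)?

Fbb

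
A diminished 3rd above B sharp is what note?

D

B up a major third is D#, so the target letter is D.
From B#, a diminished third is 2 semitones up: D.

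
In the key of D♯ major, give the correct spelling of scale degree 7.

C##

The D# major scale runs D# E# F## G# A# B# C##.
Degree 7 is C##.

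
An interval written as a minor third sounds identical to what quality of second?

augmented

A minor third spans 3 semitones.
A second spanning 3 semitones is augmented (the major second is 2).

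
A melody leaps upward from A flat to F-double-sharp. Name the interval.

doubly augmented sixth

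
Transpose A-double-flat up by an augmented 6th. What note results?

A sixth above A lands on the letter F.
An augmented sixth spans 10 semitones, so Abb moves to pitch class 5. On the letter F that is F.

F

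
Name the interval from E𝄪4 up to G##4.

The letter names run E→G, a span of 2 letter steps, so the interval is some kind of third.
E## to G## is 3 semitones. A major third is 4, so 3 makes it minor.

minor third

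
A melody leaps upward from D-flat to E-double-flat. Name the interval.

minor second

Counting letters D–E gives a second.
Db→Ebb = 1 semitone, 1 narrower than the major second (2), so minor.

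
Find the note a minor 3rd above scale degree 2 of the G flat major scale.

Cb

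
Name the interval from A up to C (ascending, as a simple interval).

minor third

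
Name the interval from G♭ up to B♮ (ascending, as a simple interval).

augmented third

Counting letters G–A–B gives a third.
Gb→B = 5 semitones, 1 wider than the major third (4), so augmented.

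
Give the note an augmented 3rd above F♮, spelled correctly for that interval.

A#

F up a major third is A, so the target letter is A.
From F, an augmented third is 5 semitones up: A#.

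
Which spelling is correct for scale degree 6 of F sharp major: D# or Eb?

Each scale degree takes a distinct letter name. Degree 6 of a scale on F must use the letter D.
D# and Eb are enharmonically the same pitch, but only D# uses the letter D, so it is the correct spelling here.

D#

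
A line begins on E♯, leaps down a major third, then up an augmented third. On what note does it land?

E##

A major third down from E# is C# (letter C, 4 semitones down).
An augmented third up from C# is E## (letter E, 5 semitones up).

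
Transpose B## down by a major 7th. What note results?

C##

B down a major seventh is C, so the target letter is C.
From B##, a major seventh is 11 semitones down: C##.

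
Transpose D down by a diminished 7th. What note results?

D down a major seventh is Eb, so the target letter is E.
From D, a diminished seventh is 9 semitones down: E#.

E#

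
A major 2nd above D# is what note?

D up a major second is E, so the target letter is E.
From D#, a major second is 2 semitones up: E#.

E#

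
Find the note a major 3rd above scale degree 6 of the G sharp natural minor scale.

G#

Scale degree 6 of G# natural minor is E.
A major third (4 semitones) above E lands on the letter G, giving G#.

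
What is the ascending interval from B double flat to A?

augmented seventh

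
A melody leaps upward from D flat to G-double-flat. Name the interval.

diminished fourth

The letter names run D→G, a span of 3 letter steps, so the interval is some kind of fourth.
Db to Gbb is 4 semitones. A perfect fourth is 5, so 4 makes it diminished.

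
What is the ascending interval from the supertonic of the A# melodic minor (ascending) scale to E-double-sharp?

The supertonic of A# melodic minor (ascending) is B#.
B# up to E##: letters B→E make it a fourth; 6 semitones makes it augmented.

augmented fourth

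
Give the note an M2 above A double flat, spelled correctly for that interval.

Bbb

A second above A lands on the letter B.
A major second spans 2 semitones, so Abb moves to pitch class 9. On the letter B that is Bbb.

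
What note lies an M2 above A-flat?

A second above A lands on the letter B.
A major second spans 2 semitones, so Ab moves to pitch class 10. On the letter B that is Bb.

Bb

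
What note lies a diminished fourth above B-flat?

Ebb

A fourth above B lands on the letter E.
A diminished fourth spans 4 semitones, so Bb moves to pitch class 2. On the letter E that is Ebb.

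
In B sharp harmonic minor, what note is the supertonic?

C##

The B# harmonic minor scale runs B# C## D# E# F## G# A##.
Degree 2 is C##.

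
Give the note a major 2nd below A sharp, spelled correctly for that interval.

G#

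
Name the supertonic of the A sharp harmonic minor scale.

B#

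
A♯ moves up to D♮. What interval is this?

Counting letters A–B–C–D gives a fourth.
A#→D = 4 semitones, 1 narrower than the perfect fourth (5), so diminished.

diminished fourth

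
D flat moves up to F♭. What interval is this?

minor third

Counting letters D–E–F gives a third.
Db→Fb = 3 semitones, 1 narrower than the major third (4), so minor.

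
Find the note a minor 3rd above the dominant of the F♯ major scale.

The dominant of F# major is C#.
A minor third (3 semitones) above C# lands on the letter E, giving E.

E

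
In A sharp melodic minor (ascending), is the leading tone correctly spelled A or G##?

Each scale degree takes a distinct letter name. Degree 7 of a scale on A must use the letter G.
G## and A are enharmonically the same pitch, but only G## uses the letter G, so it is the correct spelling here.

G##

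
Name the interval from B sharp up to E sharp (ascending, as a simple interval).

perfect fourth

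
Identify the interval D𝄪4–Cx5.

minor seventh

The letter names run D→C, a span of 6 letter steps, so the interval is some kind of seventh.
D## to C## is 10 semitones. A major seventh is 11, so 10 makes it minor.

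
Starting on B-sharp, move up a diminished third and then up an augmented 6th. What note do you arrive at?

B#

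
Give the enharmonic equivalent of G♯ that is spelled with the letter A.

G# is pitch class 8. The letter A alone is pitch class 9.
To reach pitch class 8 from A requires an offset of -1 semitone, i.e. flat: Ab.

Ab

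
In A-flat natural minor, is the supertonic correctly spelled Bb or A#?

Each scale degree takes a distinct letter name. Degree 2 of a scale on A must use the letter B.
Bb and A# are enharmonically the same pitch, but only Bb uses the letter B, so it is the correct spelling here.

Bb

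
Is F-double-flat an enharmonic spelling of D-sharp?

Fbb is pitch class 3; D# is pitch class 3.
All spellings map to pitch class 3, so they are enharmonically equivalent.

Yes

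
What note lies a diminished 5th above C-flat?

Gbb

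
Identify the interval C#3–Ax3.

The letter names run C→A, a span of 5 letter steps, so the interval is some kind of sixth.
C# to A## is 10 semitones. A major sixth is 9, so 10 makes it augmented.

augmented sixth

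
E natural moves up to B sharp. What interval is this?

Counting letters E–F–G–A–B gives a fifth.
E→B# = 8 semitones, 1 wider than the perfect fifth (7), so augmented.

augmented fifth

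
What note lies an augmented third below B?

A third below B lands on the letter G.
An augmented third spans 5 semitones, so B moves to pitch class 6. On the letter G that is Gb.

Gb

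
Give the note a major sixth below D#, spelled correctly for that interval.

F#

D down a major sixth is F, so the target letter is F.
From D#, a major sixth is 9 semitones down: F#.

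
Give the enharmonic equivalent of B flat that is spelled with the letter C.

Plain C sits 2 semitones above Bb, so on the letter C the same pitch needs a double flat: Cbb.

Cbb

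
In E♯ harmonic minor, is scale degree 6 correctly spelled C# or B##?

C#

Each scale degree takes a distinct letter name. Degree 6 of a scale on E must use the letter C.
C# and B## are enharmonically the same pitch, but only C# uses the letter C, so it is the correct spelling here.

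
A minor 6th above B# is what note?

G#

B up a major sixth is G#, so the target letter is G.
From B#, a minor sixth is 8 semitones up: G#.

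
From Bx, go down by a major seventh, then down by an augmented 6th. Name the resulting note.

A major seventh down from B## is C## (letter C, 11 semitones down).
An augmented sixth down from C## is E (letter E, 10 semitones down).

E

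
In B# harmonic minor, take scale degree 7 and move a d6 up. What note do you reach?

Scale degree 7 of B# harmonic minor is A##.
A diminished sixth (7 semitones) above A## lands on the letter F, giving F#.

F#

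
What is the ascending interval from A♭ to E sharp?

doubly augmented fifth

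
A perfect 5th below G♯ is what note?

C#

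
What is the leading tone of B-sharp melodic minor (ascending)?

A##

The B# melodic minor (ascending) scale runs B# C## D# E# F## G## A##.
Degree 7 is A##.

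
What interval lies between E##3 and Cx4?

minor sixth

The letter names run E→C, a span of 5 letter steps, so the interval is some kind of sixth.
E## to C## is 8 semitones. A major sixth is 9, so 8 makes it minor.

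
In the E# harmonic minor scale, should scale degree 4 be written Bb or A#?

A#

Each scale degree takes a distinct letter name. Degree 4 of a scale on E must use the letter A.
A# and Bb are enharmonically the same pitch, but only A# uses the letter A, so it is the correct spelling here.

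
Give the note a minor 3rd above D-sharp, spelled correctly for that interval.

F#

A third above D lands on the letter F.
A minor third spans 3 semitones, so D# moves to pitch class 6. On the letter F that is F#.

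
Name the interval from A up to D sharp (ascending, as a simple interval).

augmented fourth

Counting letters A–B–C–D gives a fourth.
A→D# = 6 semitones, 1 wider than the perfect fourth (5), so augmented.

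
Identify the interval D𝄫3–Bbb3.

major sixth

Counting letters D–E–F–G–A–B gives a sixth.
Dbb→Bbb = 9 semitones, exactly the major sixth.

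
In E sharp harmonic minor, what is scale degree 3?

G#

The E# harmonic minor scale runs E# F## G# A# B# C# D##.
Degree 3 is G#.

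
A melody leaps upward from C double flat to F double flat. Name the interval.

Counting letters C–D–E–F gives a fourth.
Cbb→Fbb = 5 semitones, exactly the perfect fourth.

perfect fourth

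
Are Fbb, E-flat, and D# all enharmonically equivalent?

Fbb is pitch class 3; Eb is pitch class 3; D# is pitch class 3.
All spellings map to pitch class 3, so they are enharmonically equivalent.

Yes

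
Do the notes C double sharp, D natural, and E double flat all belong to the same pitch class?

Yes

C## = pitch class 2 and D = pitch class 2 and Ebb = pitch class 2 — the same pitch class, so they are enharmonic equivalents.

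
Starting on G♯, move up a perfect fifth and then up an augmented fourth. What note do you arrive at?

G##

A perfect fifth up from G# is D# (letter D, 7 semitones up).
An augmented fourth up from D# is G## (letter G, 6 semitones up).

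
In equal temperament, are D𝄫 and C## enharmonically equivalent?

Two spellings are enharmonically equivalent only if they share a pitch class.
Here Dbb → 0, C## → 2; 0 ≠ 2, so they are not.

No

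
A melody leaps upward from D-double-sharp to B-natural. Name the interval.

diminished sixth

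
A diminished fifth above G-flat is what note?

Dbb

A fifth above G lands on the letter D.
A diminished fifth spans 6 semitones, so Gb moves to pitch class 0. On the letter D that is Dbb.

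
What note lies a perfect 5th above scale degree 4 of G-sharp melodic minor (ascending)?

G#

Scale degree 4 of G# melodic minor (ascending) is C#.
A perfect fifth (7 semitones) above C# lands on the letter G, giving G#.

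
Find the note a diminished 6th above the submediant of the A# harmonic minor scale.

Db

The submediant of A# harmonic minor is F#.
A diminished sixth (7 semitones) above F# lands on the letter D, giving Db.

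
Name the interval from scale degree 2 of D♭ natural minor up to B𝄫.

Scale degree 2 of Db natural minor is Eb.
Eb up to Bbb: letters E→B make it a fifth; 6 semitones makes it diminished.

diminished fifth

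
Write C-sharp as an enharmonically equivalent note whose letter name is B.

C# is pitch class 1. The letter B alone is pitch class 11.
To reach pitch class 1 from B requires an offset of +2 semitones, i.e. double sharp: B##.

B##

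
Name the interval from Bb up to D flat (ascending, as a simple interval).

minor third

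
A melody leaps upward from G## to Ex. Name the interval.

The letter names run G→E, a span of 5 letter steps, so the interval is some kind of sixth.
G## to E## is 9 semitones. A major sixth is 9, so 9 makes it major.

major sixth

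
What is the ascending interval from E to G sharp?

The letter names run E→G, a span of 2 letter steps, so the interval is some kind of third.
E to G# is 4 semitones. A major third is 4, so 4 makes it major.

major third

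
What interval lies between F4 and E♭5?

The letter names run F→E, a span of 6 letter steps, so the interval is some kind of seventh.
F to Eb is 10 semitones. A major seventh is 11, so 10 makes it minor.

minor seventh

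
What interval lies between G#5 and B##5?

augmented third

The letter names run G→B, a span of 2 letter steps, so the interval is some kind of third.
G# to B## is 5 semitones. A major third is 4, so 5 makes it augmented.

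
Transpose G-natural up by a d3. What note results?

Bbb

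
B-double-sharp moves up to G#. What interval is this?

diminished sixth

Counting letters B–C–D–E–F–G gives a sixth.
B##→G# = 7 semitones, 2 narrower than the major sixth (9), so diminished.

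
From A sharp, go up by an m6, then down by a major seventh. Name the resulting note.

G

A minor sixth up from A# is F# (letter F, 8 semitones up).
A major seventh down from F# is G (letter G, 11 semitones down).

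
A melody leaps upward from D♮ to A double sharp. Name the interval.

Counting letters D–E–F–G–A gives a fifth.
D→A## = 9 semitones, 2 wider than the perfect fifth (7), so doubly augmented.

doubly augmented fifth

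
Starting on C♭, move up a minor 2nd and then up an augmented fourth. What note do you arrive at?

Gb

A minor second up from Cb is Dbb (letter D, 1 semitone up).
An augmented fourth up from Dbb is Gb (letter G, 6 semitones up).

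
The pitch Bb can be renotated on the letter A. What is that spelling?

Plain A sits 1 semitone below Bb, so on the letter A the same pitch needs a sharp: A#.

A#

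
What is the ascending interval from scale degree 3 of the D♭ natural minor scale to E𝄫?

minor seventh

Scale degree 3 of Db natural minor is Fb.
Fb up to Ebb: letters F→E make it a seventh; 10 semitones makes it minor.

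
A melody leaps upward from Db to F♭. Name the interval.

Counting letters D–E–F gives a third.
Db→Fb = 3 semitones, 1 narrower than the major third (4), so minor.

minor third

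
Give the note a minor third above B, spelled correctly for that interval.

D

B up a major third is D#, so the target letter is D.
From B, a minor third is 3 semitones up: D.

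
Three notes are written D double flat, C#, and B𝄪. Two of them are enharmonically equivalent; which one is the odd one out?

In 12-tone equal temperament, enharmonic equivalents share a pitch class. Dbb is pitch class 0; C# is pitch class 1; B## is pitch class 1.
C# and B## share pitch class 1, while Dbb is pitch class 0.

Dbb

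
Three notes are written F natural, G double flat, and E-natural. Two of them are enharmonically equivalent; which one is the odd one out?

In 12-tone equal temperament, enharmonic equivalents share a pitch class. F is pitch class 5; Gbb is pitch class 5; E is pitch class 4.
F and Gbb share pitch class 5, while E is pitch class 4.

E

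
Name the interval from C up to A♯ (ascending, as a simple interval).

The letter names run C→A, a span of 5 letter steps, so the interval is some kind of sixth.
C to A# is 10 semitones. A major sixth is 9, so 10 makes it augmented.

augmented sixth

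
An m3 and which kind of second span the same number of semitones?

A minor third spans 3 semitones.
A second spanning 3 semitones is augmented (the major second is 2).

augmented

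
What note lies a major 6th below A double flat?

A down a major sixth is C, so the target letter is C.
From Abb, a major sixth is 9 semitones down: Cbb.

Cbb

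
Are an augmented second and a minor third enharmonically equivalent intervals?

Yes

An augmented second spans 3 semitones; a minor third spans 3.
They are enharmonically equivalent.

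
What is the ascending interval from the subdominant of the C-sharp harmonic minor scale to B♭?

The subdominant of C# harmonic minor is F#.
F# up to Bb: letters F→B make it a fourth; 4 semitones makes it diminished.

diminished fourth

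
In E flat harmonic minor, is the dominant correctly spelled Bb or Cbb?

Bb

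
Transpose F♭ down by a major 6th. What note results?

Abb

A sixth below F lands on the letter A.
A major sixth spans 9 semitones, so Fb moves to pitch class 7. On the letter A that is Abb.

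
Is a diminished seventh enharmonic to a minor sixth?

No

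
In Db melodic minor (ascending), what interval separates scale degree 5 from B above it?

augmented second

Scale degree 5 of Db melodic minor (ascending) is Ab.
Ab up to B: letters A→B make it a second; 3 semitones makes it augmented.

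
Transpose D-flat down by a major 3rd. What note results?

Bbb

D down a major third is Bb, so the target letter is B.
From Db, a major third is 4 semitones down: Bbb.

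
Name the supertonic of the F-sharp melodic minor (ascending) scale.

G#

The F# melodic minor (ascending) scale runs F# G# A B C# D# E#.
Degree 2 is G#.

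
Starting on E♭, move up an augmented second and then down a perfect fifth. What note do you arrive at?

B

An augmented second up from Eb is F# (letter F, 3 semitones up).
A perfect fifth down from F# is B (letter B, 7 semitones down).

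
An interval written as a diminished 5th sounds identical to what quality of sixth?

A diminished fifth spans 6 semitones.
A sixth spanning 6 semitones is doubly diminished (the major sixth is 9).

doubly diminished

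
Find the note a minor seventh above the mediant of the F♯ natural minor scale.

G

The mediant of F# natural minor is A.
A minor seventh (10 semitones) above A lands on the letter G, giving G.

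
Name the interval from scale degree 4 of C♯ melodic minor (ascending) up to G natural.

Scale degree 4 of C# melodic minor (ascending) is F#.
F# up to G: letters F→G make it a second; 1 semitone makes it minor.

minor second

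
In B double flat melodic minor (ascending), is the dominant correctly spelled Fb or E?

Each scale degree takes a distinct letter name. Degree 5 of a scale on B must use the letter F.
Fb and E are enharmonically the same pitch, but only Fb uses the letter F, so it is the correct spelling here.

Fb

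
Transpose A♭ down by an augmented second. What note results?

Gbb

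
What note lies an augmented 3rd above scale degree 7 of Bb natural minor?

Scale degree 7 of Bb natural minor is Ab.
An augmented third (5 semitones) above Ab lands on the letter C, giving C#.

C#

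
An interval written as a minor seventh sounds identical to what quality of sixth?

A minor seventh spans 10 semitones.
A sixth spanning 10 semitones is augmented (the major sixth is 9).

augmented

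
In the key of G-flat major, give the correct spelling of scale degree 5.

Degree 5 takes the letter 4 steps above G, which is D.
In major, degree 5 sits 7 semitones above the tonic. Gb + 7 semitones is pitch class 1, spelled on D as Db.

Db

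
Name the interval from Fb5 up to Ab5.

Counting letters F–G–A gives a third.
Fb→Ab = 4 semitones, exactly the major third.

major third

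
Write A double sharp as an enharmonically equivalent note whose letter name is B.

Plain B sits at the same pitch as A##, so on the letter B the same pitch needs a natural: B.

B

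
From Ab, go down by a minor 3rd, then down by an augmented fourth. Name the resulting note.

A minor third down from Ab is F (letter F, 3 semitones down).
An augmented fourth down from F is Cb (letter C, 6 semitones down).

Cb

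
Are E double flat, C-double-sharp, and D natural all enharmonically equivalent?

Yes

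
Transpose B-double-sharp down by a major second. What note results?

A##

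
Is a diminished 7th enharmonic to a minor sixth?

No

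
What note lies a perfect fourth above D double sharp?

A fourth above D lands on the letter G.
A perfect fourth spans 5 semitones, so D## moves to pitch class 9. On the letter G that is G##.

G##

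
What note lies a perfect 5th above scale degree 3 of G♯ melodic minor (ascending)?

Scale degree 3 of G# melodic minor (ascending) is B.
A perfect fifth (7 semitones) above B lands on the letter F, giving F#.

F#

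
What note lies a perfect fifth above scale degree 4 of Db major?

Db

Scale degree 4 of Db major is Gb.
A perfect fifth (7 semitones) above Gb lands on the letter D, giving Db.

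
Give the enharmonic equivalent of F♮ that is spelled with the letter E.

F is pitch class 5. The letter E alone is pitch class 4.
To reach pitch class 5 from E requires an offset of +1 semitone, i.e. sharp: E#.

E#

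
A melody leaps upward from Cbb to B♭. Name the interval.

The letter names run C→B, a span of 6 letter steps, so the interval is some kind of seventh.
Cbb to Bb is 12 semitones. A major seventh is 11, so 12 makes it augmented.

augmented seventh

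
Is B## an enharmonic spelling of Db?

B## is pitch class 1; Db is pitch class 1.
All spellings map to pitch class 1, so they are enharmonically equivalent.

Yes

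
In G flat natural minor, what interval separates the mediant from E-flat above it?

The mediant of Gb natural minor is Bbb.
Bbb up to Eb: letters B→E make it a fourth; 6 semitones makes it augmented.

augmented fourth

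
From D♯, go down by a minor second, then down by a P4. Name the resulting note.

A minor second down from D# is C## (letter C, 1 semitone down).
A perfect fourth down from C## is G## (letter G, 5 semitones down).

G##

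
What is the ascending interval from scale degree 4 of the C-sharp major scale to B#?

Scale degree 4 of C# major is F#.
F# up to B#: letters F→B make it a fourth; 6 semitones makes it augmented.

augmented fourth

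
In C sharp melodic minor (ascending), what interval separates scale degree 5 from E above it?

Scale degree 5 of C# melodic minor (ascending) is G#.
G# up to E: letters G→E make it a sixth; 8 semitones makes it minor.

minor sixth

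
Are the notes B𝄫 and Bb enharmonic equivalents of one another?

Two spellings are enharmonically equivalent only if they share a pitch class.
Here Bbb → 9, Bb → 10; 9 ≠ 10, so they are not.

No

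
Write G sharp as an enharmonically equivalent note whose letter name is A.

Ab

Plain A sits 1 semitone above G#, so on the letter A the same pitch needs a flat: Ab.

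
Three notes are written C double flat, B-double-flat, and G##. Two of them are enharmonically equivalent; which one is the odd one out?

In 12-tone equal temperament, enharmonic equivalents share a pitch class. Cbb is pitch class 10; Bbb is pitch class 9; G## is pitch class 9.
Bbb and G## share pitch class 9, while Cbb is pitch class 10.

Cbb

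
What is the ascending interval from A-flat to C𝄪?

Counting letters A–B–C gives a third.
Ab→C## = 6 semitones, 2 wider than the major third (4), so doubly augmented.

doubly augmented third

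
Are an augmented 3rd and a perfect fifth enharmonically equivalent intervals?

An augmented third spans 5 semitones; a perfect fifth spans 7.
The spans differ, so they are not enharmonic equivalents.

No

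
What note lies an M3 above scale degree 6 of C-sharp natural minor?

Scale degree 6 of C# natural minor is A.
A major third (4 semitones) above A lands on the letter C, giving C#.

C#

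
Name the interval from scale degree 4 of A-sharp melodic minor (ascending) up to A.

diminished fifth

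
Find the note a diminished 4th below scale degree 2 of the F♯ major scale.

D##

Scale degree 2 of F# major is G#.
A diminished fourth (4 semitones) below G# lands on the letter D, giving D##.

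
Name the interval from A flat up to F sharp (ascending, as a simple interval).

augmented sixth

The letter names run A→F, a span of 5 letter steps, so the interval is some kind of sixth.
Ab to F# is 10 semitones. A major sixth is 9, so 10 makes it augmented.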